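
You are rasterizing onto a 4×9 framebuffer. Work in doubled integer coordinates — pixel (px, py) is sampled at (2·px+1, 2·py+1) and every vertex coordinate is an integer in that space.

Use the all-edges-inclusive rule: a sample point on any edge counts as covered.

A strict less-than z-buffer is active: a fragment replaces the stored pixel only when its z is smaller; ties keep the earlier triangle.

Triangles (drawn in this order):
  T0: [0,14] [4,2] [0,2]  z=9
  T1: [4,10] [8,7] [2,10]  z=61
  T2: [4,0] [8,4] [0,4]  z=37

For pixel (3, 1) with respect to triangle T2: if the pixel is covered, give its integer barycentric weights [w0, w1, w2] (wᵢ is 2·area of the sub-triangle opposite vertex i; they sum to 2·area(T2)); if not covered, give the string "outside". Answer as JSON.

T0:
  2·area = 48  (B↔C swapped to make it positive)
  edge (0, 14)→(0, 2): d=(0,-12) inclusive
  edge (0, 2)→(4, 2): d=(4,0) inclusive
  edge (4, 2)→(0, 14): d=(-4,12) inclusive
    (0,1)@(1, 3): e=[12,4,32] → █
    (1,1)@(3, 3): e=[36,4,8] → █
    (2,1)@(5, 3): e=[60,4,-16] → ·
    (0,2)@(1, 5): e=[12,12,24] → █
    (1,2)@(3, 5): e=[36,12,0] → █  [on edge]
    (2,2)@(5, 5): e=[60,12,-24] → ·
    (0,3)@(1, 7): e=[12,20,16] → █
    (1,3)@(3, 7): e=[36,20,-8] → ·
    (0,4)@(1, 9): e=[12,28,8] → █
    (1,4)@(3, 9): e=[36,28,-16] → ·
    (0,5)@(1, 11): e=[12,36,0] → █  [on edge]
    (1,5)@(3, 11): e=[36,36,-24] → ·
  covered (7 px):
    · · · ·
    █ █ · ·
    █ █ · ·
    █ · · ·
    █ · · ·
    █ · · ·
    · · · ·
    · · · ·
    · · · ·
T1:
  2·area = 6  (B↔C swapped to make it positive)
  edge (4, 10)→(2, 10): d=(-2,0) inclusive
  edge (2, 10)→(8, 7): d=(6,-3) inclusive
  edge (8, 7)→(4, 10): d=(-4,3) inclusive
    (2,4)@(5, 9): e=[2,3,1] → █
    (3,4)@(7, 9): e=[2,9,-5] → ·
    (2,5)@(5, 11): e=[-2,15,-7] → ·
  covered (1 px):
    · · · ·
    · · · ·
    · · · ·
    · · · ·
    · · █ ·
    · · · ·
    · · · ·
    · · · ·
    · · · ·
T2:
  2·area = 32
  edge (4, 0)→(8, 4): d=(4,4) inclusive
  edge (8, 4)→(0, 4): d=(-8,0) inclusive
  edge (0, 4)→(4, 0): d=(4,-4) inclusive
    (1,0)@(3, 1): e=[8,24,0] → █  [on edge]
    (2,0)@(5, 1): e=[0,24,8] → █  [on edge]
    (3,0)@(7, 1): e=[-8,24,16] → ·
    (0,1)@(1, 3): e=[24,8,0] → █  [on edge]
    (3,1)@(7, 3): e=[0,8,24] → █  [on edge]
    (0,2)@(1, 5): e=[32,-8,8] → ·
    (1,2)@(3, 5): e=[24,-8,16] → ·
    (2,2)@(5, 5): e=[16,-8,24] → ·
    (3,2)@(7, 5): e=[8,-8,32] → ·
  covered (6 px):
    · █ █ ·
    █ █ █ █
    · · · ·
    · · · ·
    · · · ·
    · · · ·
    · · · ·
    · · · ·
    · · · ·

Answer: [8,24,0]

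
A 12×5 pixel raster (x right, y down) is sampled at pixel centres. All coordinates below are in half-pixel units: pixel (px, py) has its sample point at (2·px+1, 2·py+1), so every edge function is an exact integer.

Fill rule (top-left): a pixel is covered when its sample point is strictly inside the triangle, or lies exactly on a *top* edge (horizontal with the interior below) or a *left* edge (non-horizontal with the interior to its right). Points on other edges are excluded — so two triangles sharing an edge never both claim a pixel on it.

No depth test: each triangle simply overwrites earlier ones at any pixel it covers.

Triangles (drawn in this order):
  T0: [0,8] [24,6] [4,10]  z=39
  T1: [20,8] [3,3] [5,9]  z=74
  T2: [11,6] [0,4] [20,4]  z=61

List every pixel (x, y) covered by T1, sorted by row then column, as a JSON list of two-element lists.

T0:
  2·area = 56
  edge (0, 8)→(24, 6): d=(24,-2) top-left  bias=+0
  edge (24, 6)→(4, 10): d=(-20,4) right/bottom  bias=-1
  edge (4, 10)→(0, 8): d=(-4,-2) top-left  bias=+0
    (6,3)@(13, 7): e=[2,24,30] → #
    (7,3)@(15, 7): e=[6,16,34] → #
    (8,3)@(17, 7): e=[10,8,38] → #
    (9,3)@(19, 7): e=[14,0,42] → ·  [on edge]
    (1,4)@(3, 9): e=[30,24,2] → #
    (2,4)@(5, 9): e=[34,16,6] → #
    (3,4)@(7, 9): e=[38,8,10] → #
    (4,4)@(9, 9): e=[42,0,14] → ·  [on edge]
    (6,4)@(13, 9): e=[50,-16,22] → ·
    (7,4)@(15, 9): e=[54,-24,26] → ·
    (8,4)@(17, 9): e=[58,-32,30] → ·
  covered (6 px):
    · · · · · · · · · · · ·
    · · · · · · · · · · · ·
    · · · · · · · · · · · ·
    · · · · · · # # # · · ·
    · # # # · · · · · · · ·
T1:
  2·area = 92  (B↔C swapped to make it positive)
  edge (20, 8)→(5, 9): d=(-15,1) right/bottom  bias=-1
  edge (5, 9)→(3, 3): d=(-2,-6) top-left  bias=+0
  edge (3, 3)→(20, 8): d=(17,5) right/bottom  bias=-1
    (1,1)@(3, 3): e=[92,0,0] → ·  [on edge]
    (2,2)@(5, 5): e=[60,8,24] → #
    (3,2)@(7, 5): e=[58,20,14] → #
    (4,2)@(9, 5): e=[56,32,4] → #
    (5,2)@(11, 5): e=[54,44,-6] → ·
    (2,3)@(5, 7): e=[30,4,58] → #
    (5,3)@(11, 7): e=[24,40,28] → #
    (6,3)@(13, 7): e=[22,52,18] → #
    (7,3)@(15, 7): e=[20,64,8] → #
    (8,3)@(17, 7): e=[18,76,-2] → ·
    (2,4)@(5, 9): e=[0,0,92] → ·  [on edge]
    (3,4)@(7, 9): e=[-2,12,82] → ·
  covered (9 px):
    · · · · · · · · · · · ·
    · · · · · · · · · · · ·
    · · # # # · · · · · · ·
    · · # # # # # # · · · ·
    · · · · · · · · · · · ·
T2:
  2·area = 40
  edge (11, 6)→(0, 4): d=(-11,-2) top-left  bias=+0
  edge (0, 4)→(20, 4): d=(20,0) top-left  bias=+0
  edge (20, 4)→(11, 6): d=(-9,2) right/bottom  bias=-1
    (3,2)@(7, 5): e=[3,20,17] → #
    (4,2)@(9, 5): e=[7,20,13] → #
    (5,2)@(11, 5): e=[11,20,9] → #
    (6,2)@(13, 5): e=[15,20,5] → #
    (7,2)@(15, 5): e=[19,20,1] → #
    (8,2)@(17, 5): e=[23,20,-3] → ·
    (3,3)@(7, 7): e=[-19,60,-1] → ·
    (4,3)@(9, 7): e=[-15,60,-5] → ·
    (5,3)@(11, 7): e=[-11,60,-9] → ·
    (6,3)@(13, 7): e=[-7,60,-13] → ·
    (7,3)@(15, 7): e=[-3,60,-17] → ·
  covered (5 px):
    · · · · · · · · · · · ·
    · · · · · · · · · · · ·
    · · · # # # # # · · · ·
    · · · · · · · · · · · ·
    · · · · · · · · · · · ·

Result: [[2,2],[3,2],[4,2],[2,3],[3,3],[4,3],[5,3],[6,3],[7,3]]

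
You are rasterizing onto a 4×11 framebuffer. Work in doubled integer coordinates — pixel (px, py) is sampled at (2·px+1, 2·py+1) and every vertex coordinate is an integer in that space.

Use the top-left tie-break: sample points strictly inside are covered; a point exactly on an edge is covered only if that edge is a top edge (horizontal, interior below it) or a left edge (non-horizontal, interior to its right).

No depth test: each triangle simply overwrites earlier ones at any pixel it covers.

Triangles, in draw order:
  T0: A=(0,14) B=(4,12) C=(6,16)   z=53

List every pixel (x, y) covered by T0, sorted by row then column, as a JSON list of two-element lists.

T0:
  2·area = 20
  edge (0, 14)→(4, 12): d=(4,-2) top-left  bias=+0
  edge (4, 12)→(6, 16): d=(2,4) right/bottom  bias=-1
  edge (6, 16)→(0, 14): d=(-6,-2) top-left  bias=+0
    (1,6)@(3, 13): e=[2,6,12] → █
    (2,6)@(5, 13): e=[6,-2,16] → ·
    (1,7)@(3, 15): e=[10,10,0] → █  [on edge]
    (2,7)@(5, 15): e=[14,2,4] → █
    (3,7)@(7, 15): e=[18,-6,8] → ·
    (1,8)@(3, 17): e=[18,14,-12] → ·
    (2,8)@(5, 17): e=[22,6,-8] → ·
  covered (3 px):
    · · · ·
    · · · ·
    · · · ·
    · · · ·
    · · · ·
    · · · ·
    · █ · ·
    · █ █ ·
    · · · ·
    · · · ·
    · · · ·

Final: [[1,6],[1,7],[2,7]]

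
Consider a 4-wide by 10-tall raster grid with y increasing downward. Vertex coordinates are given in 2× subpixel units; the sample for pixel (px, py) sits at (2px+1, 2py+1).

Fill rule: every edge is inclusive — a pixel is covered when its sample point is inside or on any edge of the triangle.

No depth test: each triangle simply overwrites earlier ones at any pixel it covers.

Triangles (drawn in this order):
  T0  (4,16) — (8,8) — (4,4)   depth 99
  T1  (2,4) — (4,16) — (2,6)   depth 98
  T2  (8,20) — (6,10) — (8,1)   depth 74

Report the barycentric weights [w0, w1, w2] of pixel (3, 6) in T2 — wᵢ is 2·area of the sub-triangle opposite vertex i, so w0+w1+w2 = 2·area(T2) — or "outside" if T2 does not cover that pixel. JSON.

T0:
  2·area = 48  (B↔C swapped to make it positive)
  edge (4, 16)→(4, 4): d=(0,-12) inclusive
  edge (4, 4)→(8, 8): d=(4,4) inclusive
  edge (8, 8)→(4, 16): d=(-4,8) inclusive
    (0,0)@(1, 1): e=[-36,0,84] → ·  [on edge]
    (1,1)@(3, 3): e=[-12,0,60] → ·  [on edge]
    (2,2)@(5, 5): e=[12,0,36] → █  [on edge]
    (3,2)@(7, 5): e=[36,-8,20] → ·
    (2,3)@(5, 7): e=[12,8,28] → █
    (3,3)@(7, 7): e=[36,0,12] → █  [on edge]
    (2,4)@(5, 9): e=[12,16,20] → █
    (2,5)@(5, 11): e=[12,24,12] → █
    (3,5)@(7, 11): e=[36,16,-4] → ·
    (2,6)@(5, 13): e=[12,32,4] → █
    (3,6)@(7, 13): e=[36,24,-12] → ·
    (2,7)@(5, 15): e=[12,40,-4] → ·
  covered (7 px):
    · · · ·
    · · · ·
    · · █ ·
    · · █ █
    · · █ █
    · · █ ·
    · · █ ·
    · · · ·
    · · · ·
    · · · ·
T1:
  2·area = 4
  edge (2, 4)→(4, 16): d=(2,12) inclusive
  edge (4, 16)→(2, 6): d=(-2,-10) inclusive
  edge (2, 6)→(2, 4): d=(0,-2) inclusive
    (0,0)@(1, 1): e=[6,0,-2] → ·  [on edge]
    (1,5)@(3, 11): e=[2,0,2] → █  [on edge]
    (2,5)@(5, 11): e=[-22,20,6] → ·
    (1,6)@(3, 13): e=[6,-4,2] → ·
  covered (1 px):
    · · · ·
    · · · ·
    · · · ·
    · · · ·
    · · · ·
    · █ · ·
    · · · ·
    · · · ·
    · · · ·
    · · · ·
T2:
  2·area = 38
  edge (8, 20)→(6, 10): d=(-2,-10) inclusive
  edge (6, 10)→(8, 1): d=(2,-9) inclusive
  edge (8, 1)→(8, 20): d=(0,19) inclusive
    (2,2)@(5, 5): e=[0,-19,57] → ·  [on edge]
    (3,3)@(7, 7): e=[16,3,19] → █
    (3,4)@(7, 9): e=[12,7,19] → █
    (3,5)@(7, 11): e=[8,11,19] → █
    (3,6)@(7, 13): e=[4,15,19] → █
    (3,7)@(7, 15): e=[0,19,19] → █  [on edge]
    (3,8)@(7, 17): e=[-4,23,19] → ·
  covered (5 px):
    · · · ·
    · · · ·
    · · · ·
    · · · █
    · · · █
    · · · █
    · · · █
    · · · █
    · · · ·
    · · · ·

Result: [15,19,4]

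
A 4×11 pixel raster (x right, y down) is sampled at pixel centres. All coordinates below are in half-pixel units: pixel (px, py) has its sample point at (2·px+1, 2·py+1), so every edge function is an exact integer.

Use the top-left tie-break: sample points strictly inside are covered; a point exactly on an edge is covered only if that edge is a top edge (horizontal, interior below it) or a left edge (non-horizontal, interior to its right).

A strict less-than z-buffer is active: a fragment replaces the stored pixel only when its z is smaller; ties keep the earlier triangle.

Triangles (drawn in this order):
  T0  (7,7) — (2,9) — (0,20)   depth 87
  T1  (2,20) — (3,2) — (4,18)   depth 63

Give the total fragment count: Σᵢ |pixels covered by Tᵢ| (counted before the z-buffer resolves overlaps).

T0:
  2·area = 51  (B↔C swapped to make it positive)
  edge (7, 7)→(0, 20): d=(-7,13) right/bottom  bias=-1
  edge (0, 20)→(2, 9): d=(2,-11) top-left  bias=+0
  edge (2, 9)→(7, 7): d=(5,-2) top-left  bias=+0
    (3,3)@(7, 7): e=[0,51,0] → ·  [on edge]
    (1,4)@(3, 9): e=[38,11,2] → █
    (2,4)@(5, 9): e=[12,33,6] → █
    (3,4)@(7, 9): e=[-14,55,10] → ·
    (1,5)@(3, 11): e=[24,15,12] → █
    (2,5)@(5, 11): e=[-2,37,16] → ·
    (1,6)@(3, 13): e=[10,19,22] → █
    (2,6)@(5, 13): e=[-16,41,26] → ·
    (0,7)@(1, 15): e=[22,1,28] → █
    (1,7)@(3, 15): e=[-4,23,32] → ·
    (0,8)@(1, 17): e=[8,5,38] → █
    (1,8)@(3, 17): e=[-18,27,42] → ·
  covered (6 px):
    · · · ·
    · · · ·
    · · · ·
    · · · ·
    · █ █ ·
    · █ · ·
    · █ · ·
    █ · · ·
    █ · · ·
    · · · ·
    · · · ·
T1:
  2·area = 34
  edge (2, 20)→(3, 2): d=(1,-18) top-left  bias=+0
  edge (3, 2)→(4, 18): d=(1,16) right/bottom  bias=-1
  edge (4, 18)→(2, 20): d=(-2,2) right/bottom  bias=-1
    (1,1)@(3, 3): e=[1,1,32] → █
    (2,1)@(5, 3): e=[37,-31,28] → ·
    (1,2)@(3, 5): e=[3,3,28] → █
    (2,2)@(5, 5): e=[39,-29,24] → ·
    (1,3)@(3, 7): e=[5,5,24] → █
    (2,3)@(5, 7): e=[41,-27,20] → ·
    (1,4)@(3, 9): e=[7,7,20] → █
    (2,4)@(5, 9): e=[43,-25,16] → ·
    (1,5)@(3, 11): e=[9,9,16] → █
    (2,5)@(5, 11): e=[45,-23,12] → ·
    (1,6)@(3, 13): e=[11,11,12] → █
    (2,6)@(5, 13): e=[47,-21,8] → ·
    (3,7)@(7, 15): e=[85,-51,0] → ·  [on edge]
    (2,8)@(5, 17): e=[51,-17,0] → ·  [on edge]
    (1,9)@(3, 19): e=[17,17,0] → ·  [on edge]
    (0,10)@(1, 21): e=[-17,51,0] → ·  [on edge]
  covered (8 px):
    · · · ·
    · █ · ·
    · █ · ·
    · █ · ·
    · █ · ·
    · █ · ·
    · █ · ·
    · █ · ·
    · █ · ·
    · · · ·
    · · · ·

Result: 14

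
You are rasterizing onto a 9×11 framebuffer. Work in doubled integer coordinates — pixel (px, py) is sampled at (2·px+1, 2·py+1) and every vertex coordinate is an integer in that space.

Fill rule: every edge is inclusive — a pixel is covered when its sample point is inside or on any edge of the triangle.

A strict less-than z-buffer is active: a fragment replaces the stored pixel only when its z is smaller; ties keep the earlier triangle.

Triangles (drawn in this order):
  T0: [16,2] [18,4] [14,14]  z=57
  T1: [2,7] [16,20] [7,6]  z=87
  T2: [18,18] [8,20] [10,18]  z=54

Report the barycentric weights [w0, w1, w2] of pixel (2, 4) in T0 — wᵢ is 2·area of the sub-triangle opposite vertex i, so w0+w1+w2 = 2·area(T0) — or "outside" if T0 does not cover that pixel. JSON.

T0:
  2·area = 28
  edge (16, 2)→(18, 4): d=(2,2) inclusive
  edge (18, 4)→(14, 14): d=(-4,10) inclusive
  edge (14, 14)→(16, 2): d=(2,-12) inclusive
    (7,0)@(15, 1): e=[0,42,-14] → .  [on edge]
    (8,1)@(17, 3): e=[0,14,14] → X  [on edge]
    (8,2)@(17, 5): e=[4,6,18] → X
    (8,3)@(17, 7): e=[8,-2,22] → .
    (7,4)@(15, 9): e=[16,10,2] → X
    (8,4)@(17, 9): e=[12,-10,26] → .
    (7,5)@(15, 11): e=[20,2,6] → X
    (8,5)@(17, 11): e=[16,-18,30] → .
    (7,6)@(15, 13): e=[24,-6,10] → .
  covered (4 px):
    . . . . . . . . .
    . . . . . . . . X
    . . . . . . . . X
    . . . . . . . . .
    . . . . . . . X .
    . . . . . . . X .
    . . . . . . . . .
    . . . . . . . . .
    . . . . . . . . .
    . . . . . . . . .
    . . . . . . . . .
T1:
  2·area = 79  (B↔C swapped to make it positive)
  edge (2, 7)→(7, 6): d=(5,-1) inclusive
  edge (7, 6)→(16, 20): d=(9,14) inclusive
  edge (16, 20)→(2, 7): d=(-14,-13) inclusive
    (1,3)@(3, 7): e=[1,65,13] → X
    (2,3)@(5, 7): e=[3,37,39] → X
    (3,3)@(7, 7): e=[5,9,65] → X
    (4,3)@(9, 7): e=[7,-19,91] → .
    (1,4)@(3, 9): e=[11,83,-15] → .
    (2,4)@(5, 9): e=[13,55,11] → X
    (4,4)@(9, 9): e=[17,-1,63] → .
    (2,5)@(5, 11): e=[23,73,-17] → .
    (3,5)@(7, 11): e=[25,45,9] → X
    (4,5)@(9, 11): e=[27,17,35] → X
    (5,5)@(11, 11): e=[29,-11,61] → .
    (3,6)@(7, 13): e=[35,63,-19] → .
  covered (12 px):
    . . . . . . . . .
    . . . . . . . . .
    . . . . . . . . .
    . X X X . . . . .
    . . X X . . . . .
    . . . X X . . . .
    . . . . X X . . .
    . . . . . X . . .
    . . . . . . X . .
    . . . . . . . X .
    . . . . . . . . .
T2:
  2·area = 16
  edge (18, 18)→(8, 20): d=(-10,2) inclusive
  edge (8, 20)→(10, 18): d=(2,-2) inclusive
  edge (10, 18)→(18, 18): d=(8,0) inclusive
    (8,5)@(17, 11): e=[72,0,-56] → .  [on edge]
    (7,6)@(15, 13): e=[56,0,-40] → .  [on edge]
    (6,7)@(13, 15): e=[40,0,-24] → .  [on edge]
    (5,8)@(11, 17): e=[24,0,-8] → .  [on edge]
    (4,9)@(9, 19): e=[8,0,8] → X  [on edge]
    (5,9)@(11, 19): e=[4,4,8] → X
    (6,9)@(13, 19): e=[0,8,8] → X  [on edge]
    (7,9)@(15, 19): e=[-4,12,8] → .
    (1,10)@(3, 21): e=[0,-8,24] → .  [on edge]
    (3,10)@(7, 21): e=[-8,0,24] → .  [on edge]
    (4,10)@(9, 21): e=[-12,4,24] → .
    (5,10)@(11, 21): e=[-16,8,24] → .
  covered (3 px):
    . . . . . . . . .
    . . . . . . . . .
    . . . . . . . . .
    . . . . . . . . .
    . . . . . . . . .
    . . . . . . . . .
    . . . . . . . . .
    . . . . . . . . .
    . . . . . . . . .
    . . . . X X X . .
    . . . . . . . . .

Answer: "outside"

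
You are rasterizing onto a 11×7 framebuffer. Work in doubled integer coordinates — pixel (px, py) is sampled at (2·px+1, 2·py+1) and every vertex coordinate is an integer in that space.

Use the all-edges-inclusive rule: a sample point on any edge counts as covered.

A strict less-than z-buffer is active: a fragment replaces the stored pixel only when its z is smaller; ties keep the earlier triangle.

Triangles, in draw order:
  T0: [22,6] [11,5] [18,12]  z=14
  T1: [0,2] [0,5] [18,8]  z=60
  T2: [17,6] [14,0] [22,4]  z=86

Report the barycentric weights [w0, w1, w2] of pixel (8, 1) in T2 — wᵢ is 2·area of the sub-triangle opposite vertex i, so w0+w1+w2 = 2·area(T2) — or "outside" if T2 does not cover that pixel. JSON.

T0:
  2·area = 70  (B↔C swapped to make it positive)
  edge (22, 6)→(18, 12): d=(-4,6) inclusive
  edge (18, 12)→(11, 5): d=(-7,-7) inclusive
  edge (11, 5)→(22, 6): d=(11,1) inclusive
    (3,0)@(7, 1): e=[110,0,-40] → ·  [on edge]
    (4,1)@(9, 3): e=[90,0,-20] → ·  [on edge]
    (5,2)@(11, 5): e=[70,0,0] → #  [on edge]
    (6,2)@(13, 5): e=[58,14,-2] → ·
    (5,3)@(11, 7): e=[62,-14,22] → ·
    (6,3)@(13, 7): e=[50,0,20] → #  [on edge]
    (7,3)@(15, 7): e=[38,14,18] → #
    (8,3)@(17, 7): e=[26,28,16] → #
    (9,3)@(19, 7): e=[14,42,14] → #
    (10,3)@(21, 7): e=[2,56,12] → #
    (6,4)@(13, 9): e=[42,-14,42] → ·
    (7,4)@(15, 9): e=[30,0,40] → #  [on edge]
    (8,5)@(17, 11): e=[10,0,60] → #  [on edge]
    (9,6)@(19, 13): e=[-10,0,80] → ·  [on edge]
  covered (10 px):
    · · · · · · · · · · ·
    · · · · · · · · · · ·
    · · · · · # · · · · ·
    · · · · · · # # # # #
    · · · · · · · # # # ·
    · · · · · · · · # · ·
    · · · · · · · · · · ·
T1:
  2·area = 54  (B↔C swapped to make it positive)
  edge (0, 2)→(18, 8): d=(18,6) inclusive
  edge (18, 8)→(0, 5): d=(-18,-3) inclusive
  edge (0, 5)→(0, 2): d=(0,-3) inclusive
    (0,1)@(1, 3): e=[12,39,3] → #
    (1,1)@(3, 3): e=[0,45,9] → #  [on edge]
    (2,1)@(5, 3): e=[-12,51,15] → ·
    (0,2)@(1, 5): e=[48,3,3] → #
    (2,2)@(5, 5): e=[24,15,15] → #
    (3,2)@(7, 5): e=[12,21,21] → #
    (4,2)@(9, 5): e=[0,27,27] → #  [on edge]
    (5,2)@(11, 5): e=[-12,33,33] → ·
    (0,3)@(1, 7): e=[84,-33,3] → ·
    (1,3)@(3, 7): e=[72,-27,9] → ·
    (2,3)@(5, 7): e=[60,-21,15] → ·
    (3,3)@(7, 7): e=[48,-15,21] → ·
    (7,3)@(15, 7): e=[0,9,45] → #  [on edge]
    (10,4)@(21, 9): e=[0,-9,63] → ·  [on edge]
  covered (9 px):
    · · · · · · · · · · ·
    # # · · · · · · · · ·
    # # # # # · · · · · ·
    · · · · · · # # · · ·
    · · · · · · · · · · ·
    · · · · · · · · · · ·
    · · · · · · · · · · ·
T2:
  2·area = 36
  edge (17, 6)→(14, 0): d=(-3,-6) inclusive
  edge (14, 0)→(22, 4): d=(8,4) inclusive
  edge (22, 4)→(17, 6): d=(-5,2) inclusive
    (7,0)@(15, 1): e=[3,4,29] → #
    (8,0)@(17, 1): e=[15,-4,25] → ·
    (7,1)@(15, 3): e=[-3,20,19] → ·
    (8,1)@(17, 3): e=[9,12,15] → #
    (9,1)@(19, 3): e=[21,4,11] → #
    (10,1)@(21, 3): e=[33,-4,7] → ·
    (8,2)@(17, 5): e=[3,28,5] → #
    (10,2)@(21, 5): e=[27,12,-3] → ·
    (8,3)@(17, 7): e=[-3,44,-5] → ·
    (9,3)@(19, 7): e=[9,36,-9] → ·
  covered (5 px):
    · · · · · · · # · · ·
    · · · · · · · · # # ·
    · · · · · · · · # # ·
    · · · · · · · · · · ·
    · · · · · · · · · · ·
    · · · · · · · · · · ·
    · · · · · · · · · · ·

Final: [12,15,9]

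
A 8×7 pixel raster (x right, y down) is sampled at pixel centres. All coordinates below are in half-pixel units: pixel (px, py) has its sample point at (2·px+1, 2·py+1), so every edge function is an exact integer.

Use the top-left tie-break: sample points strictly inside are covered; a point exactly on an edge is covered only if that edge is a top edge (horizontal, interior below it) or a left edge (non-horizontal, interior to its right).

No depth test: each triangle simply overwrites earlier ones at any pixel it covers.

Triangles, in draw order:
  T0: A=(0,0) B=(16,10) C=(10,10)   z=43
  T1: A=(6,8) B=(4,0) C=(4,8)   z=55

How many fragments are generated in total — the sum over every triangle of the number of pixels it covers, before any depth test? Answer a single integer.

T0:
  2·area = 60
  edge (0, 0)→(16, 10): d=(16,10) right/bottom  bias=-1
  edge (16, 10)→(10, 10): d=(-6,0) right/bottom  bias=-1
  edge (10, 10)→(0, 0): d=(-10,-10) top-left  bias=+0
    (0,0)@(1, 1): e=[6,54,0] → #  [on edge]
    (1,0)@(3, 1): e=[-14,54,20] → ·
    (0,1)@(1, 3): e=[38,42,-20] → ·
    (1,1)@(3, 3): e=[18,42,0] → #  [on edge]
    (2,1)@(5, 3): e=[-2,42,20] → ·
    (1,2)@(3, 5): e=[50,30,-20] → ·
    (2,2)@(5, 5): e=[30,30,0] → #  [on edge]
    (3,2)@(7, 5): e=[10,30,20] → #
    (4,2)@(9, 5): e=[-10,30,40] → ·
    (2,3)@(5, 7): e=[62,18,-20] → ·
    (3,3)@(7, 7): e=[42,18,0] → #  [on edge]
    (4,3)@(9, 7): e=[22,18,20] → #
    (4,4)@(9, 9): e=[54,6,0] → #  [on edge]
    (5,5)@(11, 11): e=[66,-6,0] → ·  [on edge]
    (6,6)@(13, 13): e=[78,-18,0] → ·  [on edge]
  covered (10 px):
    # · · · · · · ·
    · # · · · · · ·
    · · # # · · · ·
    · · · # # # · ·
    · · · · # # # ·
    · · · · · · · ·
    · · · · · · · ·
T1:
  2·area = 16  (B↔C swapped to make it positive)
  edge (6, 8)→(4, 8): d=(-2,0) right/bottom  bias=-1
  edge (4, 8)→(4, 0): d=(0,-8) top-left  bias=+0
  edge (4, 0)→(6, 8): d=(2,8) right/bottom  bias=-1
    (2,2)@(5, 5): e=[6,8,2] → #
    (3,2)@(7, 5): e=[6,24,-14] → ·
    (2,3)@(5, 7): e=[2,8,6] → #
    (3,3)@(7, 7): e=[2,24,-10] → ·
    (2,4)@(5, 9): e=[-2,8,10] → ·
  covered (2 px):
    · · · · · · · ·
    · · · · · · · ·
    · · # · · · · ·
    · · # · · · · ·
    · · · · · · · ·
    · · · · · · · ·
    · · · · · · · ·

Answer: 12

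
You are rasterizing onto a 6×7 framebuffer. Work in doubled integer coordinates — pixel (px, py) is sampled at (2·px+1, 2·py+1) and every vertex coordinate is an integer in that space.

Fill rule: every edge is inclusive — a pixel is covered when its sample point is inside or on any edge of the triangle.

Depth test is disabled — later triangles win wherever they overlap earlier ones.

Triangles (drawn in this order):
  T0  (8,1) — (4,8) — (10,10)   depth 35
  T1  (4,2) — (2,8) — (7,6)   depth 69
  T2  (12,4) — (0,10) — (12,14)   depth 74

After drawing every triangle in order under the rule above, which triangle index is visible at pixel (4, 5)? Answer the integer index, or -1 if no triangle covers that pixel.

T0:
  2·area = 50  (B↔C swapped to make it positive)
  edge (8, 1)→(10, 10): d=(2,9) inclusive
  edge (10, 10)→(4, 8): d=(-6,-2) inclusive
  edge (4, 8)→(8, 1): d=(4,-7) inclusive
    (3,1)@(7, 3): e=[13,36,1] → █
    (4,1)@(9, 3): e=[-5,40,15] → ·
    (3,2)@(7, 5): e=[17,24,9] → █
    (4,2)@(9, 5): e=[-1,28,23] → ·
    (0,3)@(1, 7): e=[75,0,-25] → ·  [on edge]
    (2,3)@(5, 7): e=[39,8,3] → █
    (4,3)@(9, 7): e=[3,16,31] → █
    (5,3)@(11, 7): e=[-15,20,45] → ·
    (2,4)@(5, 9): e=[43,-4,11] → ·
    (3,4)@(7, 9): e=[25,0,25] → █  [on edge]
    (5,4)@(11, 9): e=[-11,8,53] → ·
    (3,5)@(7, 11): e=[29,-12,33] → ·
  covered (7 px):
    · · · · · ·
    · · · █ · ·
    · · · █ · ·
    · · █ █ █ ·
    · · · █ █ ·
    · · · · · ·
    · · · · · ·
T1:
  2·area = 26  (B↔C swapped to make it positive)
  edge (4, 2)→(7, 6): d=(3,4) inclusive
  edge (7, 6)→(2, 8): d=(-5,2) inclusive
  edge (2, 8)→(4, 2): d=(2,-6) inclusive
    (1,2)@(3, 5): e=[13,13,0] → █  [on edge]
    (2,2)@(5, 5): e=[5,9,12] → █
    (3,2)@(7, 5): e=[-3,5,24] → ·
    (1,3)@(3, 7): e=[19,3,4] → █
    (2,3)@(5, 7): e=[11,-1,16] → ·
    (1,4)@(3, 9): e=[25,-7,8] → ·
    (0,5)@(1, 11): e=[39,-13,0] → ·  [on edge]
  covered (3 px):
    · · · · · ·
    · · · · · ·
    · █ █ · · ·
    · █ · · · ·
    · · · · · ·
    · · · · · ·
    · · · · · ·
T2:
  2·area = 120  (B↔C swapped to make it positive)
  edge (12, 4)→(12, 14): d=(0,10) inclusive
  edge (12, 14)→(0, 10): d=(-12,-4) inclusive
  edge (0, 10)→(12, 4): d=(12,-6) inclusive
    (5,2)@(11, 5): e=[10,104,6] → █
    (3,3)@(7, 7): e=[50,64,6] → █
    (4,3)@(9, 7): e=[30,72,18] → █
    (1,4)@(3, 9): e=[90,24,6] → █
    (2,4)@(5, 9): e=[70,32,18] → █
    (1,5)@(3, 11): e=[90,0,30] → █  [on edge]
    (1,6)@(3, 13): e=[90,-24,54] → ·
    (2,6)@(5, 13): e=[70,-16,66] → ·
    (3,6)@(7, 13): e=[50,-8,78] → ·
    (4,6)@(9, 13): e=[30,0,90] → █  [on edge]
  covered (16 px):
    · · · · · ·
    · · · · · ·
    · · · · · █
    · · · █ █ █
    · █ █ █ █ █
    · █ █ █ █ █
    · · · · █ █

Z-buffer (winner per pixel, '.' = empty):
  . . . . . .
  . . . 0 . .
  . 1 1 0 . 2
  . 1 0 2 2 2
  . 2 2 2 2 2
  . 2 2 2 2 2
  . . . . 2 2

Result: 2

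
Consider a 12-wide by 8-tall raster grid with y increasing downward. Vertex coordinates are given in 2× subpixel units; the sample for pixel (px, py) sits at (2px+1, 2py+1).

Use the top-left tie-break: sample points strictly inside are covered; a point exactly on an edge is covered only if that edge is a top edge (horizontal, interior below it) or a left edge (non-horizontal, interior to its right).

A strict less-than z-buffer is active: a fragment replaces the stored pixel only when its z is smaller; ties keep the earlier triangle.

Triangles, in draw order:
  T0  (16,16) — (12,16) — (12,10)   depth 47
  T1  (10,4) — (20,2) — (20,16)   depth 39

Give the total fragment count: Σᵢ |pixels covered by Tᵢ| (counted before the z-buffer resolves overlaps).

T0:
  2·area = 24
  edge (16, 16)→(12, 16): d=(-4,0) right/bottom  bias=-1
  edge (12, 16)→(12, 10): d=(0,-6) top-left  bias=+0
  edge (12, 10)→(16, 16): d=(4,6) right/bottom  bias=-1
    (6,6)@(13, 13): e=[12,6,6] → #
    (7,6)@(15, 13): e=[12,18,-6] → ·
    (6,7)@(13, 15): e=[4,6,14] → #
    (7,7)@(15, 15): e=[4,18,2] → #
    (8,7)@(17, 15): e=[4,30,-10] → ·
  covered (3 px):
    · · · · · · · · · · · ·
    · · · · · · · · · · · ·
    · · · · · · · · · · · ·
    · · · · · · · · · · · ·
    · · · · · · · · · · · ·
    · · · · · · · · · · · ·
    · · · · · · # · · · · ·
    · · · · · · # # · · · ·
T1:
  2·area = 140
  edge (10, 4)→(20, 2): d=(10,-2) top-left  bias=+0
  edge (20, 2)→(20, 16): d=(0,14) right/bottom  bias=-1
  edge (20, 16)→(10, 4): d=(-10,-12) top-left  bias=+0
    (7,1)@(15, 3): e=[0,70,70] → #  [on edge]
    (8,1)@(17, 3): e=[4,42,94] → #
    (9,1)@(19, 3): e=[8,14,118] → #
    (10,1)@(21, 3): e=[12,-14,142] → ·
    (2,2)@(5, 5): e=[0,210,-70] → ·  [on edge]
    (5,2)@(11, 5): e=[12,126,2] → #
    (6,2)@(13, 5): e=[16,98,26] → #
    (10,2)@(21, 5): e=[32,-14,122] → ·
    (5,3)@(11, 7): e=[32,126,-18] → ·
    (6,3)@(13, 7): e=[36,98,6] → #
    (10,3)@(21, 7): e=[52,-14,102] → ·
    (6,4)@(13, 9): e=[56,98,-14] → ·
  covered (18 px):
    · · · · · · · · · · · ·
    · · · · · · · # # # · ·
    · · · · · # # # # # · ·
    · · · · · · # # # # · ·
    · · · · · · · # # # · ·
    · · · · · · · · # # · ·
    · · · · · · · · · # · ·
    · · · · · · · · · · · ·

Answer: 21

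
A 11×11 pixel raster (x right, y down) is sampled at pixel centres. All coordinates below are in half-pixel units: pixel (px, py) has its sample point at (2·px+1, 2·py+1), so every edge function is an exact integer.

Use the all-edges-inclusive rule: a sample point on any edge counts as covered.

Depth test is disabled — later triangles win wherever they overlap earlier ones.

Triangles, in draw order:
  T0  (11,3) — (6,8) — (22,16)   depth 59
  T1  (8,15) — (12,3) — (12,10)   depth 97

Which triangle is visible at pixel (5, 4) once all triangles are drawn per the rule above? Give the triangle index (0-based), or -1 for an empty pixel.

T0:
  2·area = 120  (B↔C swapped to make it positive)
  edge (11, 3)→(22, 16): d=(11,13) inclusive
  edge (22, 16)→(6, 8): d=(-16,-8) inclusive
  edge (6, 8)→(11, 3): d=(5,-5) inclusive
    (6,0)@(13, 1): e=[-48,168,0] → ·  [on edge]
    (5,1)@(11, 3): e=[0,120,0] → #  [on edge]
    (6,1)@(13, 3): e=[-26,136,10] → ·
    (4,2)@(9, 5): e=[48,72,0] → #  [on edge]
    (6,2)@(13, 5): e=[-4,104,20] → ·
    (3,3)@(7, 7): e=[96,24,0] → #  [on edge]
    (6,3)@(13, 7): e=[18,72,30] → #
    (7,3)@(15, 7): e=[-8,88,40] → ·
    (2,4)@(5, 9): e=[144,-24,0] → ·  [on edge]
    (3,4)@(7, 9): e=[118,-8,10] → ·
    (4,4)@(9, 9): e=[92,8,20] → #
    (7,4)@(15, 9): e=[14,56,50] → #
    (1,5)@(3, 11): e=[192,-72,0] → ·  [on edge]
    (0,6)@(1, 13): e=[240,-120,0] → ·  [on edge]
  covered (17 px):
    · · · · · · · · · · ·
    · · · · · # · · · · ·
    · · · · # # · · · · ·
    · · · # # # # · · · ·
    · · · · # # # # · · ·
    · · · · · · # # # · ·
    · · · · · · · · # # ·
    · · · · · · · · · · #
    · · · · · · · · · · ·
    · · · · · · · · · · ·
    · · · · · · · · · · ·
T1:
  2·area = 28
  edge (8, 15)→(12, 3): d=(4,-12) inclusive
  edge (12, 3)→(12, 10): d=(0,7) inclusive
  edge (12, 10)→(8, 15): d=(-4,5) inclusive
    (5,3)@(11, 7): e=[4,7,17] → #
    (6,3)@(13, 7): e=[28,-7,7] → ·
    (5,4)@(11, 9): e=[12,7,9] → #
    (6,4)@(13, 9): e=[36,-7,-1] → ·
    (5,5)@(11, 11): e=[20,7,1] → #
    (6,5)@(13, 11): e=[44,-7,-9] → ·
    (4,6)@(9, 13): e=[4,21,3] → #
    (5,6)@(11, 13): e=[28,7,-7] → ·
    (4,7)@(9, 15): e=[12,21,-5] → ·
  covered (4 px):
    · · · · · · · · · · ·
    · · · · · · · · · · ·
    · · · · · · · · · · ·
    · · · · · # · · · · ·
    · · · · · # · · · · ·
    · · · · · # · · · · ·
    · · · · # · · · · · ·
    · · · · · · · · · · ·
    · · · · · · · · · · ·
    · · · · · · · · · · ·
    · · · · · · · · · · ·

Z-buffer (winner per pixel, '.' = empty):
  . . . . . . . . . . .
  . . . . . 0 . . . . .
  . . . . 0 0 . . . . .
  . . . 0 0 1 0 . . . .
  . . . . 0 1 0 0 . . .
  . . . . . 1 0 0 0 . .
  . . . . 1 . . . 0 0 .
  . . . . . . . . . . 0
  . . . . . . . . . . .
  . . . . . . . . . . .
  . . . . . . . . . . .

Final: 1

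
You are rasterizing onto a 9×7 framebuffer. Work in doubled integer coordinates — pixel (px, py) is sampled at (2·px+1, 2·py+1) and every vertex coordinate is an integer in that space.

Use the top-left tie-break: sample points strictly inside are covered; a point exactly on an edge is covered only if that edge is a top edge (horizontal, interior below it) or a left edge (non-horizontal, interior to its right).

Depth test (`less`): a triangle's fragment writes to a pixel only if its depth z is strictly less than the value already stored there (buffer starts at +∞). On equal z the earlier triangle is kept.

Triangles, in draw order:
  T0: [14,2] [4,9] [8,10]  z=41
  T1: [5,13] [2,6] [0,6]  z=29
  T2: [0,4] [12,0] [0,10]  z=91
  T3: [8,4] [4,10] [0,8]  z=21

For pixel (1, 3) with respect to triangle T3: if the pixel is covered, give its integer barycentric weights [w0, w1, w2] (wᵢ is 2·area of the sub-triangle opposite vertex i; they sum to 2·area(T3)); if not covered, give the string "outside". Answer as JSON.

T0:
  2·area = 38  (B↔C swapped to make it positive)
  edge (14, 2)→(8, 10): d=(-6,8) right/bottom  bias=-1
  edge (8, 10)→(4, 9): d=(-4,-1) top-left  bias=+0
  edge (4, 9)→(14, 2): d=(10,-7) top-left  bias=+0
    (6,1)@(13, 3): e=[2,33,3] → █
    (7,1)@(15, 3): e=[-14,35,17] → ·
    (5,2)@(11, 5): e=[6,23,9] → █
    (6,2)@(13, 5): e=[-10,25,23] → ·
    (3,3)@(7, 7): e=[26,11,1] → █
    (4,3)@(9, 7): e=[10,13,15] → █
    (5,3)@(11, 7): e=[-6,15,29] → ·
    (2,4)@(5, 9): e=[30,1,7] → █
    (4,4)@(9, 9): e=[-2,5,35] → ·
    (2,5)@(5, 11): e=[18,-7,27] → ·
    (3,5)@(7, 11): e=[2,-5,41] → ·
  covered (6 px):
    · · · · · · · · ·
    · · · · · · █ · ·
    · · · · · █ · · ·
    · · · █ █ · · · ·
    · · █ █ · · · · ·
    · · · · · · · · ·
    · · · · · · · · ·
T1:
  2·area = 14  (B↔C swapped to make it positive)
  edge (5, 13)→(0, 6): d=(-5,-7) top-left  bias=+0
  edge (0, 6)→(2, 6): d=(2,0) top-left  bias=+0
  edge (2, 6)→(5, 13): d=(3,7) right/bottom  bias=-1
    (0,3)@(1, 7): e=[2,2,10] → █
    (1,3)@(3, 7): e=[16,2,-4] → ·
    (0,4)@(1, 9): e=[-8,6,16] → ·
    (1,4)@(3, 9): e=[6,6,2] → █
    (2,4)@(5, 9): e=[20,6,-12] → ·
    (1,5)@(3, 11): e=[-4,10,8] → ·
    (2,6)@(5, 13): e=[0,14,0] → ·  [on edge]
  covered (2 px):
    · · · · · · · · ·
    · · · · · · · · ·
    · · · · · · · · ·
    █ · · · · · · · ·
    · █ · · · · · · ·
    · · · · · · · · ·
    · · · · · · · · ·
T2:
  2·area = 72
  edge (0, 4)→(12, 0): d=(12,-4) top-left  bias=+0
  edge (12, 0)→(0, 10): d=(-12,10) right/bottom  bias=-1
  edge (0, 10)→(0, 4): d=(0,-6) top-left  bias=+0
    (4,0)@(9, 1): e=[0,18,54] → █  [on edge]
    (5,0)@(11, 1): e=[8,-2,66] → ·
    (1,1)@(3, 3): e=[0,54,18] → █  [on edge]
    (2,1)@(5, 3): e=[8,34,30] → █
    (3,1)@(7, 3): e=[16,14,42] → █
    (4,1)@(9, 3): e=[24,-6,54] → ·
    (0,2)@(1, 5): e=[16,50,6] → █
    (3,2)@(7, 5): e=[40,-10,42] → ·
    (0,3)@(1, 7): e=[40,26,6] → █
    (2,3)@(5, 7): e=[56,-14,30] → ·
    (0,4)@(1, 9): e=[64,2,6] → █
    (1,4)@(3, 9): e=[72,-18,18] → ·
  covered (10 px):
    · · · · █ · · · ·
    · █ █ █ · · · · ·
    █ █ █ · · · · · ·
    █ █ · · · · · · ·
    █ · · · · · · · ·
    · · · · · · · · ·
    · · · · · · · · ·
T3:
  2·area = 32
  edge (8, 4)→(4, 10): d=(-4,6) right/bottom  bias=-1
  edge (4, 10)→(0, 8): d=(-4,-2) top-left  bias=+0
  edge (0, 8)→(8, 4): d=(8,-4) top-left  bias=+0
    (3,2)@(7, 5): e=[2,26,4] → █
    (4,2)@(9, 5): e=[-10,30,12] → ·
    (1,3)@(3, 7): e=[18,10,4] → █
    (2,3)@(5, 7): e=[6,14,12] → █
    (3,3)@(7, 7): e=[-6,18,20] → ·
    (1,4)@(3, 9): e=[10,2,20] → █
    (2,4)@(5, 9): e=[-2,6,28] → ·
    (1,5)@(3, 11): e=[2,-6,36] → ·
  covered (4 px):
    · · · · · · · · ·
    · · · · · · · · ·
    · · · █ · · · · ·
    · █ █ · · · · · ·
    · █ · · · · · · ·
    · · · · · · · · ·
    · · · · · · · · ·

Result: [10,4,18]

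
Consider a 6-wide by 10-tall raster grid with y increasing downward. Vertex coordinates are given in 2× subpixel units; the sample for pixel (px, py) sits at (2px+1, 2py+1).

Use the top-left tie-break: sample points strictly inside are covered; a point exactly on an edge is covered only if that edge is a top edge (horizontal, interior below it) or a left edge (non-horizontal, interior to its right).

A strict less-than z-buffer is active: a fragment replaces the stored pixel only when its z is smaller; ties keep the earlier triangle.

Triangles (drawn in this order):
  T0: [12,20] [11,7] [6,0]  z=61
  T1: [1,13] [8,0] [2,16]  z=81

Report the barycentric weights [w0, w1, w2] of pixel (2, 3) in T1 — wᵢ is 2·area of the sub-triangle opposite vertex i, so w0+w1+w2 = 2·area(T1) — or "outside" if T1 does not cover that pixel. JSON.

T0:
  2·area = 58  (B↔C swapped to make it positive)
  edge (12, 20)→(6, 0): d=(-6,-20) top-left  bias=+0
  edge (6, 0)→(11, 7): d=(5,7) right/bottom  bias=-1
  edge (11, 7)→(12, 20): d=(1,13) right/bottom  bias=-1
    (3,1)@(7, 3): e=[2,8,48] → #
    (4,1)@(9, 3): e=[42,-6,22] → ·
    (3,2)@(7, 5): e=[-10,18,50] → ·
    (4,2)@(9, 5): e=[30,4,24] → #
    (5,2)@(11, 5): e=[70,-10,-2] → ·
    (4,3)@(9, 7): e=[18,14,26] → #
    (5,3)@(11, 7): e=[58,0,0] → ·  [on edge]
    (4,4)@(9, 9): e=[6,24,28] → #
    (5,4)@(11, 9): e=[46,10,2] → #
    (4,5)@(9, 11): e=[-6,34,30] → ·
    (5,5)@(11, 11): e=[34,20,4] → #
    (5,6)@(11, 13): e=[22,30,6] → #
  covered (8 px):
    · · · · · ·
    · · · # · ·
    · · · · # ·
    · · · · # ·
    · · · · # #
    · · · · · #
    · · · · · #
    · · · · · #
    · · · · · ·
    · · · · · ·
T1:
  2·area = 34
  edge (1, 13)→(8, 0): d=(7,-13) top-left  bias=+0
  edge (8, 0)→(2, 16): d=(-6,16) right/bottom  bias=-1
  edge (2, 16)→(1, 13): d=(-1,-3) top-left  bias=+0
    (2,3)@(5, 7): e=[10,6,18] → #
    (3,3)@(7, 7): e=[36,-26,24] → ·
    (2,4)@(5, 9): e=[24,-6,16] → ·
    (1,5)@(3, 11): e=[12,14,8] → #
    (2,5)@(5, 11): e=[38,-18,14] → ·
    (0,6)@(1, 13): e=[0,34,0] → #  [on edge]
    (2,6)@(5, 13): e=[52,-30,12] → ·
    (0,7)@(1, 15): e=[14,22,-2] → ·
    (1,7)@(3, 15): e=[40,-10,4] → ·
    (1,9)@(3, 19): e=[68,-34,0] → ·  [on edge]
  covered (4 px):
    · · · · · ·
    · · · · · ·
    · · · · · ·
    · · # · · ·
    · · · · · ·
    · # · · · ·
    # # · · · ·
    · · · · · ·
    · · · · · ·
    · · · · · ·

Final: [6,18,10]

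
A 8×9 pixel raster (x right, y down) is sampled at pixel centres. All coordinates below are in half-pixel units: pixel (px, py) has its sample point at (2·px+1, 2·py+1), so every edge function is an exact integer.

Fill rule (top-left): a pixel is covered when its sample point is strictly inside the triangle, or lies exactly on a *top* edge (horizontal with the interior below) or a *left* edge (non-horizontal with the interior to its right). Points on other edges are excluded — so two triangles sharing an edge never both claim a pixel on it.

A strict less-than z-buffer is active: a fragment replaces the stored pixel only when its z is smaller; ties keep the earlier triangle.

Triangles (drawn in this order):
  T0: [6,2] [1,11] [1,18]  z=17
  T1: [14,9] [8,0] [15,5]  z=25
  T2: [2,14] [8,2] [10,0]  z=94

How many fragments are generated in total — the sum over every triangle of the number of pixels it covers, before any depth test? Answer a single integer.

T0:
  2·area = 35  (B↔C swapped to make it positive)
  edge (6, 2)→(1, 18): d=(-5,16) right/bottom  bias=-1
  edge (1, 18)→(1, 11): d=(0,-7) top-left  bias=+0
  edge (1, 11)→(6, 2): d=(5,-9) top-left  bias=+0
    (0,0)@(1, 1): e=[85,0,-50] → ·  [on edge]
    (0,1)@(1, 3): e=[75,0,-40] → ·  [on edge]
    (0,2)@(1, 5): e=[65,0,-30] → ·  [on edge]
    (2,2)@(5, 5): e=[1,28,6] → █
    (3,2)@(7, 5): e=[-31,42,24] → ·
    (0,3)@(1, 7): e=[55,0,-20] → ·  [on edge]
    (2,3)@(5, 7): e=[-9,28,16] → ·
    (0,4)@(1, 9): e=[45,0,-10] → ·  [on edge]
    (1,4)@(3, 9): e=[13,14,8] → █
    (2,4)@(5, 9): e=[-19,28,26] → ·
    (0,5)@(1, 11): e=[35,0,0] → █  [on edge]
    (2,5)@(5, 11): e=[-29,28,36] → ·
    (0,6)@(1, 13): e=[25,0,10] → █  [on edge]
    (0,7)@(1, 15): e=[15,0,20] → █  [on edge]
    (0,8)@(1, 17): e=[5,0,30] → █  [on edge]
  covered (7 px):
    · · · · · · · ·
    · · · · · · · ·
    · · █ · · · · ·
    · · · · · · · ·
    · █ · · · · · ·
    █ █ · · · · · ·
    █ · · · · · · ·
    █ · · · · · · ·
    █ · · · · · · ·
T1:
  2·area = 33
  edge (14, 9)→(8, 0): d=(-6,-9) top-left  bias=+0
  edge (8, 0)→(15, 5): d=(7,5) right/bottom  bias=-1
  edge (15, 5)→(14, 9): d=(-1,4) right/bottom  bias=-1
    (4,0)@(9, 1): e=[3,2,28] → █
    (5,0)@(11, 1): e=[21,-8,20] → ·
    (4,1)@(9, 3): e=[-9,16,26] → ·
    (5,1)@(11, 3): e=[9,6,18] → █
    (6,1)@(13, 3): e=[27,-4,10] → ·
    (5,2)@(11, 5): e=[-3,20,16] → ·
    (6,2)@(13, 5): e=[15,10,8] → █
    (7,2)@(15, 5): e=[33,0,0] → ·  [on edge]
    (6,3)@(13, 7): e=[3,24,6] → █
    (7,3)@(15, 7): e=[21,14,-2] → ·
    (6,4)@(13, 9): e=[-9,38,4] → ·
    (6,6)@(13, 13): e=[-33,66,0] → ·  [on edge]
  covered (4 px):
    · · · · █ · · ·
    · · · · · █ · ·
    · · · · · · █ ·
    · · · · · · █ ·
    · · · · · · · ·
    · · · · · · · ·
    · · · · · · · ·
    · · · · · · · ·
    · · · · · · · ·
T2:
  2·area = 12
  edge (2, 14)→(8, 2): d=(6,-12) top-left  bias=+0
  edge (8, 2)→(10, 0): d=(2,-2) top-left  bias=+0
  edge (10, 0)→(2, 14): d=(-8,14) right/bottom  bias=-1
    (4,0)@(9, 1): e=[6,0,6] → █  [on edge]
    (5,0)@(11, 1): e=[30,4,-22] → ·
    (3,1)@(7, 3): e=[-6,0,18] → ·  [on edge]
    (4,1)@(9, 3): e=[18,4,-10] → ·
    (2,2)@(5, 5): e=[-18,0,30] → ·  [on edge]
    (3,2)@(7, 5): e=[6,4,2] → █
    (4,2)@(9, 5): e=[30,8,-26] → ·
    (1,3)@(3, 7): e=[-30,0,42] → ·  [on edge]
    (3,3)@(7, 7): e=[18,8,-14] → ·
    (0,4)@(1, 9): e=[-42,0,54] → ·  [on edge]
  covered (2 px):
    · · · · █ · · ·
    · · · · · · · ·
    · · · █ · · · ·
    · · · · · · · ·
    · · · · · · · ·
    · · · · · · · ·
    · · · · · · · ·
    · · · · · · · ·
    · · · · · · · ·

Answer: 13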